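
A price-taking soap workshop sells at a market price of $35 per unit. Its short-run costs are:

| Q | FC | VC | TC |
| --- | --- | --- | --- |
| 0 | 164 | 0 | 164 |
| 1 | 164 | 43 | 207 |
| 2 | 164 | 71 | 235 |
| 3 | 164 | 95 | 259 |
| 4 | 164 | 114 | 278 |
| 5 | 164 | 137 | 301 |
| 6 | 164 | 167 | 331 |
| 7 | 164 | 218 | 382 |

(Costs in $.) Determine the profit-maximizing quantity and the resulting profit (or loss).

Compute π = P·Q − TC at each output: Q=0: -164; Q=1: -172; Q=2: -165; Q=3: -154; Q=4: -138; Q=5: -126; Q=6: -121; Q=7: -137.
Profit is maximized at Q = 6. AVC there is 167/6 = $27.83 ≤ P, so producing beats shutting down (which would give -$164).

Q = 6; profit = -$121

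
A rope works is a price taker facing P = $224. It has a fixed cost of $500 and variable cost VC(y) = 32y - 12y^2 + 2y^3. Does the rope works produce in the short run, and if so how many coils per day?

Produce at y = 8

From TC, MC = TC'(y) = 32 - 24y + 6y^2 and AVC = VC/y = 32 - 12y + 2y^2.
The AVC parabola has its vertex at y = 12/4 = 3, where AVC = 32 - 12·3 + 2·3^2 = $14.
Since P = $224 ≥ min AVC = $14, price covers variable cost and the firm should produce.
Set P = MC: 224 = 32 - 24y + 6y^2 → -192 - 24y + 6y^2 = 0. The roots are y = -4 and y = 8; the profit-maximizing output is on the rising part of MC, so y* = 8.
Check: AVC at y = 8 is $64 ≤ P, so revenue covers variable cost.
Profit = P·y − TC = 224·8 − 1012 = $780.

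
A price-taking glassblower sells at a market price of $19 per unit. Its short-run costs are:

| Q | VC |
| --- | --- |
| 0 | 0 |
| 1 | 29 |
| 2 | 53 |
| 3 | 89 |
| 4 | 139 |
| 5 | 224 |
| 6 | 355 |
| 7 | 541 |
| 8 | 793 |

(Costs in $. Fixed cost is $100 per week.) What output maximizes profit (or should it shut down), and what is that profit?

Tabulate TR − TC: Q=0: -100; Q=1: -110; Q=2: -115; Q=3: -132; Q=4: -163; Q=5: -229; Q=6: -341; Q=7: -508; Q=8: -741.
Profit is highest at Q = 0. Equivalently, the lowest AVC in the table is 53/2 ≈ $26.50 at Q = 2, and P = $19 falls below it — price never covers variable cost, so the firm shuts down and loses only its fixed cost.

Q = 0 (shut down); profit = -$100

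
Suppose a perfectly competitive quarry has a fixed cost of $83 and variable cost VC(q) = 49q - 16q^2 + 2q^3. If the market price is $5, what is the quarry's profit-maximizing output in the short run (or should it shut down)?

Shut down

From TC, MC = TC'(q) = 49 - 32q + 6q^2 and AVC = VC/q = 49 - 16q + 2q^2.
AVC is minimized where dAVC/dq = -16 + 4q = 0, at q = 4; min AVC = 49 - 16·4 + 2·4^2 = $17.
P = $5 lies below min AVC = $17; no output level covers variable cost.
Best response: produce nothing and absorb the $83 fixed cost.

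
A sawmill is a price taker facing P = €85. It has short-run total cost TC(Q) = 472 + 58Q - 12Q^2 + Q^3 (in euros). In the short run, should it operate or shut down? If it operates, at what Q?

Produce at Q = 9

Strip out fixed cost: VC = 58Q - 12Q^2 + Q^3. Then AVC = 58 - 12Q + Q^2 and MC = 58 - 24Q + 3Q^2.
The AVC parabola has its vertex at Q = 12/2 = 6, where AVC = 58 - 12·6 + 6^2 = €22.
Because €85 ≥ €22, revenue can cover variable cost; the firm operates.
Solving P = MC: -27 - 24Q + 3Q^2 = 0 ⇒ Q = -1 or 9. On the upward-sloping branch, Q* = 9.
Check: AVC at Q = 9 is €31 ≤ P, so revenue covers variable cost.
Profit = P·Q − TC = 85·9 − 751 = €14.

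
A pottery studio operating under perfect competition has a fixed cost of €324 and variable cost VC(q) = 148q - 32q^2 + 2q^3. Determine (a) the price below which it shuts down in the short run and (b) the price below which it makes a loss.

Shutdown price = min AVC. AVC = 148 - 32q + 2q^2, with vertex at q = 8 and minimum €20.
ATC = 324/q + 148 - 32q + 2q^2. Setting dATC/dq = −324/q^2 − 32 + 4q = 0 gives q = 9 (since 4·9^3 − 32·9^2 = 324).
min ATC = 324/9 + 148 − 32·9 + 2·9^2 = €58. That is the break-even price.
Between these two prices the firm operates at a loss; above €58 it earns a profit.

Shutdown price = €20; break-even price = €58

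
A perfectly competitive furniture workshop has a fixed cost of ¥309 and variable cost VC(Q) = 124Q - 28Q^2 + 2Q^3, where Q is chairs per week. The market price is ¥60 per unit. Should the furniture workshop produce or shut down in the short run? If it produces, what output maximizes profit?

Strip out fixed cost: VC = 124Q - 28Q^2 + 2Q^3. Then AVC = 124 - 28Q + 2Q^2 and MC = 124 - 56Q + 6Q^2.
AVC hits its minimum where MC = AVC, at Q = 7, giving min AVC = 124 - 28·7 + 2·7^2 = ¥26.
P = ¥60 exceeds min AVC = ¥26, so the firm stays open.
P = MC gives 64 - 56Q + 6Q^2 = 0, with roots 4/3 and 8. Take the larger (rising MC): Q* = 8.
Check: AVC at Q = 8 is ¥28 ≤ P, so revenue covers variable cost.
Profit = P·Q − TC = 60·8 − 533 = -¥53, a loss, but smaller than the ¥309 fixed cost the firm would lose by shutting down.

Produce at Q = 8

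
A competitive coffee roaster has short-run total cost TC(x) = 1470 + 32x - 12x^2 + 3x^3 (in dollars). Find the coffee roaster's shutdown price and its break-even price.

Shutdown price = min AVC. AVC = 32 - 12x + 3x^2, with vertex at x = 2 and minimum $20.
ATC = 1470/x + 32 - 12x + 3x^2. Setting dATC/dx = −1470/x^2 − 12 + 6x = 0 gives x = 7 (since 6·7^3 − 12·7^2 = 1470).
min ATC = 1470/7 + 32 − 12·7 + 3·7^2 = $305. That is the break-even price.
Between these two prices the firm operates at a loss; above $305 it earns a profit.

Shutdown price = $20; break-even price = $305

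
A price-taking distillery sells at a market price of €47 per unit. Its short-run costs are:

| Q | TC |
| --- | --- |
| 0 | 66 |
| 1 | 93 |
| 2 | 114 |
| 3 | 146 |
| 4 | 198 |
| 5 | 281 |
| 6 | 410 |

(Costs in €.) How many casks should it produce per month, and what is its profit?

Tabulate TR − TC: Q=0: -66; Q=1: -46; Q=2: -20; Q=3: -5; Q=4: -10; Q=5: -46; Q=6: -128.
Profit is maximized at Q = 3. AVC there is 80/3 = €26.67 ≤ P, so producing beats shutting down (which would give -€66).

Q = 3; profit = -€5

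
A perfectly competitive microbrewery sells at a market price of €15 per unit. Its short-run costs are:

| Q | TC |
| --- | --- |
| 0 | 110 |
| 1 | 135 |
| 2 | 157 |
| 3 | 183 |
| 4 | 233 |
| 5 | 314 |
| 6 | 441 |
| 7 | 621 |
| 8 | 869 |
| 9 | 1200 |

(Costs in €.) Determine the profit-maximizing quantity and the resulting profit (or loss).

Tabulate TR − TC: Q=0: -110; Q=1: -120; Q=2: -127; Q=3: -138; Q=4: -173; Q=5: -239; Q=6: -351; Q=7: -516; Q=8: -749; Q=9: -1065.
Profit is highest at Q = 0. Equivalently, the lowest AVC in the table is 47/2 ≈ €23.50 at Q = 2, and P = €15 falls below it — price never covers variable cost, so the firm shuts down and loses only its fixed cost.

Q = 0 (shut down); profit = -€110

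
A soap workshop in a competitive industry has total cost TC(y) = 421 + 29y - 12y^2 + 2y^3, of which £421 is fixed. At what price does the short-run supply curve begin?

Short-run supply begins at min AVC. From VC = 29y - 12y^2 + 2y^3, AVC = 29 - 12y + 2y^2.
At the minimum of AVC, MC = AVC. MC = 29 - 24y + 6y^2; setting MC = AVC gives 4y^2 - 12y = 0, so y = 3. min AVC = 11.
So the shutdown price is £11.

£11 per unit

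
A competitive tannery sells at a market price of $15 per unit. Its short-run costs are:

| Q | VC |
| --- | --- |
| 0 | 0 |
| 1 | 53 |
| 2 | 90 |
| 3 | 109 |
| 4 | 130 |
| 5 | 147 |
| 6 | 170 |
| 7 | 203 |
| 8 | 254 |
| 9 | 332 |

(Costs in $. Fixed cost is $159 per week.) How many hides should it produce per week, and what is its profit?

Profit at each row (π = 15Q − TC): Q=0: -159; Q=1: -197; Q=2: -219; Q=3: -223; Q=4: -229; Q=5: -231; Q=6: -239; Q=7: -257; Q=8: -293; Q=9: -356.
Profit is highest at Q = 0. Equivalently, the lowest AVC in the table is 170/6 ≈ $28.33 at Q = 6, and P = $15 falls below it — price never covers variable cost, so the firm shuts down and loses only its fixed cost.

Q = 0 (shut down); profit = -$159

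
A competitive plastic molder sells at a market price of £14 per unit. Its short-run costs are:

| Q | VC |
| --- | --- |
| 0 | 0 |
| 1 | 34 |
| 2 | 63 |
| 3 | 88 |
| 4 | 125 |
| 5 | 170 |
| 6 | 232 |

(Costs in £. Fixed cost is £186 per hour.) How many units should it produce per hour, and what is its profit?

Q = 0 (shut down); profit = -£186

Tabulate TR − TC: Q=0: -186; Q=1: -206; Q=2: -221; Q=3: -232; Q=4: -255; Q=5: -286; Q=6: -334.
Profit is highest at Q = 0. Equivalently, the lowest AVC in the table is 88/3 ≈ £29.33 at Q = 3, and P = £14 falls below it — price never covers variable cost, so the firm shuts down and loses only its fixed cost.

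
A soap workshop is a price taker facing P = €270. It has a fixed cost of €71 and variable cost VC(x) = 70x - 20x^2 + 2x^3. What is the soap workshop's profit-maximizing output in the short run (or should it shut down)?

Variable cost is VC = 70x - 20x^2 + 2x^3, so AVC = VC/x = 70 - 20x + 2x^2 and MC = dTC/dx = 70 - 40x + 6x^2.
AVC hits its minimum where MC = AVC, at x = 5, giving min AVC = 70 - 20·5 + 2·5^2 = €20.
Because €270 ≥ €20, revenue can cover variable cost; the firm operates.
P = MC gives -200 - 40x + 6x^2 = 0, with roots -10/3 and 10. Take the larger (rising MC): x* = 10.
Check: AVC at x = 10 is €70 ≤ P, so revenue covers variable cost.
Profit = P·x − TC = 270·10 − 771 = €1929.

Produce at x = 10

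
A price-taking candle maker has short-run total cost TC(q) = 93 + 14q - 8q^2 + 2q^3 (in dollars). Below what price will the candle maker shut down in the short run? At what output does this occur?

$6 per unit, at q = 2

Short-run supply begins at min AVC. From VC = 14q - 8q^2 + 2q^3, AVC = 14 - 8q + 2q^2.
At the minimum of AVC, MC = AVC. MC = 14 - 16q + 6q^2; setting MC = AVC gives 4q^2 - 8q = 0, so q = 2. min AVC = 6.
For P < $6 the firm produces nothing.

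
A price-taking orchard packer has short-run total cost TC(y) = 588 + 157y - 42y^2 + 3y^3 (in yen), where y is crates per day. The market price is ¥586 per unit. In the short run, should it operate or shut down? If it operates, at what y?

Strip out fixed cost: VC = 157y - 42y^2 + 3y^3. Then AVC = 157 - 42y + 3y^2 and MC = 157 - 84y + 9y^2.
The AVC parabola has its vertex at y = 42/6 = 7, where AVC = 157 - 42·7 + 3·7^2 = ¥10.
Since P = ¥586 ≥ min AVC = ¥10, price covers variable cost and the firm should produce.
P = MC gives -429 - 84y + 9y^2 = 0, with roots -11/3 and 13. Take the larger (rising MC): y* = 13.
Check: AVC at y = 13 is ¥118 ≤ P, so revenue covers variable cost.
Profit = P·y − TC = 586·13 − 2122 = ¥5496.

Produce at y = 13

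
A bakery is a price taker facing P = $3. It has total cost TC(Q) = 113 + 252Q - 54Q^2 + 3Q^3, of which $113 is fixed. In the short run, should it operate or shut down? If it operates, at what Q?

Shut down

From TC, MC = TC'(Q) = 252 - 108Q + 9Q^2 and AVC = VC/Q = 252 - 54Q + 3Q^2.
AVC is minimized where dAVC/dQ = -54 + 6Q = 0, at Q = 9; min AVC = 252 - 54·9 + 3·9^2 = $9.
With P < min AVC ($3 < $9), every unit sold adds to the loss.
The firm minimizes its loss by shutting down and losing only its fixed cost of $113.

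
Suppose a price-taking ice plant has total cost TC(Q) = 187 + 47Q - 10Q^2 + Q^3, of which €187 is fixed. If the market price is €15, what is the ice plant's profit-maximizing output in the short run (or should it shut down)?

Strip out fixed cost: VC = 47Q - 10Q^2 + Q^3. Then AVC = 47 - 10Q + Q^2 and MC = 47 - 20Q + 3Q^2.
AVC hits its minimum where MC = AVC, at Q = 5, giving min AVC = 47 - 10·5 + 5^2 = €22.
Since P = €15 < min AVC = €22, price fails to cover variable cost at any output.
Shutting down limits the loss to fixed cost, €187.

Shut down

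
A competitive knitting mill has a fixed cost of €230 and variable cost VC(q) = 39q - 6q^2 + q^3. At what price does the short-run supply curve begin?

€30 per unit

The shutdown price is the minimum of AVC. VC = 39q - 6q^2 + q^3, so AVC = 39 - 6q + q^2.
At the minimum of AVC, MC = AVC. MC = 39 - 12q + 3q^2; setting MC = AVC gives 2q^2 - 6q = 0, so q = 3. min AVC = 30.
So the shutdown price is €30.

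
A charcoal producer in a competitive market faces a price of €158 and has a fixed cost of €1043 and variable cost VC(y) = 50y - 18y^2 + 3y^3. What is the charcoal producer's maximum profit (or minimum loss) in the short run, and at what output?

AVC = 50 - 18y + 3y^2 has its minimum €23 at y = 3; price €158 clears that bar, so the firm operates.
With MC = 50 - 36y + 9y^2, P = MC on the upward-sloping part at y* = 6.
TR = 158·6 = 948. TC = 1043 + 300 = 1343. Profit = 948 − 1343 = -€395.
That loss of €395 beats the €1043 the firm would lose by shutting down; producing recovers €648 of fixed cost.

Profit = -€395 at y = 6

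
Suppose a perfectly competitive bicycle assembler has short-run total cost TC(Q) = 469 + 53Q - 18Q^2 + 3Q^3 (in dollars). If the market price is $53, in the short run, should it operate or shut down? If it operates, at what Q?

From TC, MC = TC'(Q) = 53 - 36Q + 9Q^2 and AVC = VC/Q = 53 - 18Q + 3Q^2.
AVC hits its minimum where MC = AVC, at Q = 3, giving min AVC = 53 - 18·3 + 3·3^2 = $26.
Because $53 ≥ $26, revenue can cover variable cost; the firm operates.
P = MC gives -36Q + 9Q^2 = 0, with roots 0 and 4. Take the larger (rising MC): Q* = 4.
Check: AVC at Q = 4 is $29 ≤ P, so revenue covers variable cost.
Profit = P·Q − TC = 53·4 − 585 = -$373, a loss, but smaller than the $469 fixed cost the firm would lose by shutting down.

Produce at Q = 4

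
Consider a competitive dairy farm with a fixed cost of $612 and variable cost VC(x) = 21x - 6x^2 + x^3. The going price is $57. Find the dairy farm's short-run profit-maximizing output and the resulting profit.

AVC = 21 - 6x + x^2 has its minimum $12 at x = 3; price $57 clears that bar, so the firm operates.
MC = 21 - 12x + 3x^2. Setting P = MC and taking the root on the rising branch gives x* = 6.
TR = 57·6 = 342. TC = 612 + 126 = 738. Profit = 342 − 738 = -$396.
Shutting down would mean losing the fixed cost of $612, so operating at a loss of $396 is better by $216.

Profit = -$396 at x = 6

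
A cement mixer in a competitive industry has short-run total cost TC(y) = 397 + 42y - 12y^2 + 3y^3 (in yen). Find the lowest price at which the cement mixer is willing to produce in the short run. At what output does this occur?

¥30 per unit, at y = 2

The shutdown price is the minimum of AVC. VC = 42y - 12y^2 + 3y^3, so AVC = 42 - 12y + 3y^2.
dAVC/dy = -12 + 6y = 0 gives y = 2. min AVC = 42 - 12·2 + 3·2^2 = 30.
For P < ¥30 the firm produces nothing.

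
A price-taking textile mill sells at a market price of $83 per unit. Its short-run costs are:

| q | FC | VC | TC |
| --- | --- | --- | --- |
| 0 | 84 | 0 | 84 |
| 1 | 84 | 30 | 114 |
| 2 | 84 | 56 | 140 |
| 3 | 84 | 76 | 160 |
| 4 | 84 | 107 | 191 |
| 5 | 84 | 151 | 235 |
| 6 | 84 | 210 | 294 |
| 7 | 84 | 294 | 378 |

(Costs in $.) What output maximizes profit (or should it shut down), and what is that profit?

Compute π = P·q − TC at each output: q=0: -84; q=1: -31; q=2: 26; q=3: 89; q=4: 141; q=5: 180; q=6: 204; q=7: 203.
Profit is maximized at q = 6. AVC there is 210/6 = $35 ≤ P, so producing beats shutting down (which would give -$84).

q = 6; profit = $204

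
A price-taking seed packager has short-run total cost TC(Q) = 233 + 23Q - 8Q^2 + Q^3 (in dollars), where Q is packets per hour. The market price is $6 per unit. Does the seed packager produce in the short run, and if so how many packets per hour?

Shut down

Strip out fixed cost: VC = 23Q - 8Q^2 + Q^3. Then AVC = 23 - 8Q + Q^2 and MC = 23 - 16Q + 3Q^2.
The AVC parabola has its vertex at Q = 8/2 = 4, where AVC = 23 - 8·4 + 4^2 = $7.
P = $6 lies below min AVC = $7; no output level covers variable cost.
Best response: produce nothing and absorb the $233 fixed cost.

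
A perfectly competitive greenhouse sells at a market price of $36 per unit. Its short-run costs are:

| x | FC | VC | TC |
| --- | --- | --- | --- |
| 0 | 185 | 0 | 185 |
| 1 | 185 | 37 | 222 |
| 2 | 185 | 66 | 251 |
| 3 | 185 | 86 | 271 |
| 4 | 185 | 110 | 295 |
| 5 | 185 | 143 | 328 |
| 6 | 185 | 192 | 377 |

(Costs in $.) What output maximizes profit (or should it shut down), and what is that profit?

Compute π = P·x − TC at each output: x=0: -185; x=1: -186; x=2: -179; x=3: -163; x=4: -151; x=5: -148; x=6: -161.
Profit is maximized at x = 5. AVC there is 143/5 = $28.60 ≤ P, so producing beats shutting down (which would give -$185).

x = 5; profit = -$148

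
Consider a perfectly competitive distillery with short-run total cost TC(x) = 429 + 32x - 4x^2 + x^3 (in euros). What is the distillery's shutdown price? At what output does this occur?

Short-run supply begins at min AVC. From VC = 32x - 4x^2 + x^3, AVC = 32 - 4x + x^2.
dAVC/dx = -4 + 2x = 0 gives x = 2. min AVC = 32 - 4·2 + 2^2 = 28.
The firm shuts down for any P below €28.

€28 per unit, at x = 2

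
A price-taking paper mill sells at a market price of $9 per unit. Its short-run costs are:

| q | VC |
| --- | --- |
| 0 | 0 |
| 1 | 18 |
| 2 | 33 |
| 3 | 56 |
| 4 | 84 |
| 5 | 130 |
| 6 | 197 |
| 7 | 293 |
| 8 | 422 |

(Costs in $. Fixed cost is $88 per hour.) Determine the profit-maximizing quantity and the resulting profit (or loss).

q = 0 (shut down); profit = -$88

Tabulate TR − TC: q=0: -88; q=1: -97; q=2: -103; q=3: -117; q=4: -136; q=5: -173; q=6: -231; q=7: -318; q=8: -438.
Profit is highest at q = 0. Equivalently, the lowest AVC in the table is 33/2 ≈ $16.50 at q = 2, and P = $9 falls below it — price never covers variable cost, so the firm shuts down and loses only its fixed cost.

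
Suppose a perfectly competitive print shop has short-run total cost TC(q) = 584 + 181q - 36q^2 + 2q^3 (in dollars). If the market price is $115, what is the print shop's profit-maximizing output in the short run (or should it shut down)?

Variable cost is VC = 181q - 36q^2 + 2q^3, so AVC = VC/q = 181 - 36q + 2q^2 and MC = dTC/dq = 181 - 72q + 6q^2.
AVC is minimized where dAVC/dq = -36 + 4q = 0, at q = 9; min AVC = 181 - 36·9 + 2·9^2 = $19.
Since P = $115 ≥ min AVC = $19, price covers variable cost and the firm should produce.
Set P = MC: 115 = 181 - 72q + 6q^2 → 66 - 72q + 6q^2 = 0. The roots are q = 1 and q = 11; the profit-maximizing output is on the rising part of MC, so q* = 11.
Check: AVC at q = 11 is $27 ≤ P, so revenue covers variable cost.
Profit = P·q − TC = 115·11 − 881 = $384.

Produce at q = 11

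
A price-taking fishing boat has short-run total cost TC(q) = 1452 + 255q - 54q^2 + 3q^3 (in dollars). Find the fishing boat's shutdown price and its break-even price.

Shutdown price = $12; break-even price = $156

AVC = 255 - 54q + 3q^2; minimized at q = 9, giving min AVC = $12. That is the shutdown price.
ATC = 1452/q + 255 - 54q + 3q^2. Setting dATC/dq = −1452/q^2 − 54 + 6q = 0 gives q = 11 (since 6·11^3 − 54·11^2 = 1452).
min ATC = 1452/11 + 255 − 54·11 + 3·11^2 = $156. That is the break-even price.
For $12 ≤ P < $156 the firm produces at a loss; below $12 it shuts down.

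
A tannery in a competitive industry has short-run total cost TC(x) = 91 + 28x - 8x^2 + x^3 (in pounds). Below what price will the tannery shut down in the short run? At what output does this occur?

£12 per unit, at x = 4

The shutdown price is the minimum of AVC. VC = 28x - 8x^2 + x^3, so AVC = 28 - 8x + x^2.
At the minimum of AVC, MC = AVC. MC = 28 - 16x + 3x^2; setting MC = AVC gives 2x^2 - 8x = 0, so x = 4. min AVC = 12.
The firm shuts down for any P below £12.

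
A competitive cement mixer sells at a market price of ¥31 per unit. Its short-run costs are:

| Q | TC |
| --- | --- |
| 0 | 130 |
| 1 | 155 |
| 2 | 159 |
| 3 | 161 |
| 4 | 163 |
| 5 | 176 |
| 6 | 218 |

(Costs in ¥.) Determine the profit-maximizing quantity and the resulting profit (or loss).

Q = 5; profit = -¥21

Tabulate TR − TC: Q=0: -130; Q=1: -124; Q=2: -97; Q=3: -68; Q=4: -39; Q=5: -21; Q=6: -32.
Profit is maximized at Q = 5. AVC there is 46/5 = ¥9.20 ≤ P, so producing beats shutting down (which would give -¥130).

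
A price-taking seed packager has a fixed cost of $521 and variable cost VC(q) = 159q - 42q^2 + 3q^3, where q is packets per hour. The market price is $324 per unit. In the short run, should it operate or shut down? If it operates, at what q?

Variable cost is VC = 159q - 42q^2 + 3q^3, so AVC = VC/q = 159 - 42q + 3q^2 and MC = dTC/dq = 159 - 84q + 9q^2.
The AVC parabola has its vertex at q = 42/6 = 7, where AVC = 159 - 42·7 + 3·7^2 = $12.
Because $324 ≥ $12, revenue can cover variable cost; the firm operates.
Set P = MC: 324 = 159 - 84q + 9q^2 → -165 - 84q + 9q^2 = 0. The roots are q = -5/3 and q = 11; the profit-maximizing output is on the rising part of MC, so q* = 11.
Check: AVC at q = 11 is $60 ≤ P, so revenue covers variable cost.
Profit = P·q − TC = 324·11 − 1181 = $2383.

Produce at q = 11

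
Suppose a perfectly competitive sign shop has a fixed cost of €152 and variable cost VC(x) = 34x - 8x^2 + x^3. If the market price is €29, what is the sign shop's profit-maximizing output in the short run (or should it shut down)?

Produce at x = 5

From TC, MC = TC'(x) = 34 - 16x + 3x^2 and AVC = VC/x = 34 - 8x + x^2.
AVC hits its minimum where MC = AVC, at x = 4, giving min AVC = 34 - 8·4 + 4^2 = €18.
Since P = €29 ≥ min AVC = €18, price covers variable cost and the firm should produce.
P = MC gives 5 - 16x + 3x^2 = 0, with roots 1/3 and 5. Take the larger (rising MC): x* = 5.
Check: AVC at x = 5 is €19 ≤ P, so revenue covers variable cost.
Profit = P·x − TC = 29·5 − 247 = -€102, a loss, but smaller than the €152 fixed cost the firm would lose by shutting down.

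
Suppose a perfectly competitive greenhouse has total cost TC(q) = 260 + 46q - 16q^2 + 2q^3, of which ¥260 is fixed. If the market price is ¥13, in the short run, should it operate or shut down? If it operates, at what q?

Variable cost is VC = 46q - 16q^2 + 2q^3, so AVC = VC/q = 46 - 16q + 2q^2 and MC = dTC/dq = 46 - 32q + 6q^2.
The AVC parabola has its vertex at q = 16/4 = 4, where AVC = 46 - 16·4 + 2·4^2 = ¥14.
Since P = ¥13 < min AVC = ¥14, price fails to cover variable cost at any output.
The firm minimizes its loss by shutting down and losing only its fixed cost of ¥260.

Shut down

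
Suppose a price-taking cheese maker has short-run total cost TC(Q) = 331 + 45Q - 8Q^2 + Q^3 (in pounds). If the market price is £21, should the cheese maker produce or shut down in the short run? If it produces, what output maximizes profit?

Strip out fixed cost: VC = 45Q - 8Q^2 + Q^3. Then AVC = 45 - 8Q + Q^2 and MC = 45 - 16Q + 3Q^2.
The AVC parabola has its vertex at Q = 8/2 = 4, where AVC = 45 - 8·4 + 4^2 = £29.
Since P = £21 < min AVC = £29, price fails to cover variable cost at any output.
Best response: produce nothing and absorb the £331 fixed cost.

Shut down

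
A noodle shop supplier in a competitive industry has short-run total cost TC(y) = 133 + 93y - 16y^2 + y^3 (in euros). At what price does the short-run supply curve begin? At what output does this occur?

Short-run supply begins at min AVC. From VC = 93y - 16y^2 + y^3, AVC = 93 - 16y + y^2.
At the minimum of AVC, MC = AVC. MC = 93 - 32y + 3y^2; setting MC = AVC gives 2y^2 - 16y = 0, so y = 8. min AVC = 29.
The firm shuts down for any P below €29.

€29 per unit, at y = 8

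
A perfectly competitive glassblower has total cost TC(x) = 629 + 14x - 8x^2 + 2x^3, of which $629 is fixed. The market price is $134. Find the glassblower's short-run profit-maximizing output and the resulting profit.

AVC = 14 - 8x + 2x^2; min AVC = $6 at x = 2. Since P = $134 ≥ min AVC, the firm produces.
MC = 14 - 16x + 6x^2. Setting P = MC and taking the root on the rising branch gives x* = 6.
TR = 134·6 = 804. TC = 629 + 228 = 857. Profit = 804 − 857 = -$53.
By producing, the firm covers all variable cost plus $576 of fixed cost; shutting down would lose the full $629.

Profit = -$53 at x = 6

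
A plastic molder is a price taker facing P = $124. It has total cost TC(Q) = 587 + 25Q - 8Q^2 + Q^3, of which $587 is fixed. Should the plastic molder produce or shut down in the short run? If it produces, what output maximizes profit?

Variable cost is VC = 25Q - 8Q^2 + Q^3, so AVC = VC/Q = 25 - 8Q + Q^2 and MC = dTC/dQ = 25 - 16Q + 3Q^2.
AVC hits its minimum where MC = AVC, at Q = 4, giving min AVC = 25 - 8·4 + 4^2 = $9.
P = $124 exceeds min AVC = $9, so the firm stays open.
P = MC gives -99 - 16Q + 3Q^2 = 0, with roots -11/3 and 9. Take the larger (rising MC): Q* = 9.
Check: AVC at Q = 9 is $34 ≤ P, so revenue covers variable cost.
Profit = P·Q − TC = 124·9 − 893 = $223.

Produce at Q = 9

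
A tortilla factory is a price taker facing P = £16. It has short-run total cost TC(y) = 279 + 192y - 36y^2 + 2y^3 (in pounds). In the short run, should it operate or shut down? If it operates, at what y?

Shut down

Strip out fixed cost: VC = 192y - 36y^2 + 2y^3. Then AVC = 192 - 36y + 2y^2 and MC = 192 - 72y + 6y^2.
The AVC parabola has its vertex at y = 36/4 = 9, where AVC = 192 - 36·9 + 2·9^2 = £30.
With P < min AVC (£16 < £30), every unit sold adds to the loss.
Best response: produce nothing and absorb the £279 fixed cost.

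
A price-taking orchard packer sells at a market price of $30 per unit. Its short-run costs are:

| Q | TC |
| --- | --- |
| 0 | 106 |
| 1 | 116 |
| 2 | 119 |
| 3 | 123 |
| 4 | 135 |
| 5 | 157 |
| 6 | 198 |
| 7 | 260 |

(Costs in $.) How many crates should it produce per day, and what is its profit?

Q = 5; profit = -$7

Tabulate TR − TC: Q=0: -106; Q=1: -86; Q=2: -59; Q=3: -33; Q=4: -15; Q=5: -7; Q=6: -18; Q=7: -50.
Profit is maximized at Q = 5. AVC there is 51/5 = $10.20 ≤ P, so producing beats shutting down (which would give -$106).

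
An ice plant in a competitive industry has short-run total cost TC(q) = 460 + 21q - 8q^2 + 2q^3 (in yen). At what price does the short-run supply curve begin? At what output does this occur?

¥13 per unit, at q = 2

Short-run supply begins at min AVC. From VC = 21q - 8q^2 + 2q^3, AVC = 21 - 8q + 2q^2.
At the minimum of AVC, MC = AVC. MC = 21 - 16q + 6q^2; setting MC = AVC gives 4q^2 - 8q = 0, so q = 2. min AVC = 13.
For P < ¥13 the firm produces nothing.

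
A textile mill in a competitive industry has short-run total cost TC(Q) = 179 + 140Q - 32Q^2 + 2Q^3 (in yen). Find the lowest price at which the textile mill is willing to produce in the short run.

¥12 per unit

Short-run supply begins at min AVC. From VC = 140Q - 32Q^2 + 2Q^3, AVC = 140 - 32Q + 2Q^2.
dAVC/dQ = -32 + 4Q = 0 gives Q = 8. min AVC = 140 - 32·8 + 2·8^2 = 12.
The firm shuts down for any P below ¥12.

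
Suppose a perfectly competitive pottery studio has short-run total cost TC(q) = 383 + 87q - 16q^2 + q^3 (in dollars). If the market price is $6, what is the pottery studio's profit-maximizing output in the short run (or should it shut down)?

Shut down

Variable cost is VC = 87q - 16q^2 + q^3, so AVC = VC/q = 87 - 16q + q^2 and MC = dTC/dq = 87 - 32q + 3q^2.
AVC hits its minimum where MC = AVC, at q = 8, giving min AVC = 87 - 16·8 + 8^2 = $23.
P = $6 lies below min AVC = $23; no output level covers variable cost.
Best response: produce nothing and absorb the $383 fixed cost.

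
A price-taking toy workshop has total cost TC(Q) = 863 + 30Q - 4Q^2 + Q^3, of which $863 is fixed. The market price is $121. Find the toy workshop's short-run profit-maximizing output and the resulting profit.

Profit = -$373 at Q = 7

AVC = 30 - 4Q + Q^2; min AVC = $26 at Q = 2. Since P = $121 ≥ min AVC, the firm produces.
With MC = 30 - 8Q + 3Q^2, P = MC on the upward-sloping part at Q* = 7.
TR = 121·7 = 847. TC = 863 + 357 = 1220. Profit = 847 − 1220 = -$373.
That loss of $373 beats the $863 the firm would lose by shutting down; producing recovers $490 of fixed cost.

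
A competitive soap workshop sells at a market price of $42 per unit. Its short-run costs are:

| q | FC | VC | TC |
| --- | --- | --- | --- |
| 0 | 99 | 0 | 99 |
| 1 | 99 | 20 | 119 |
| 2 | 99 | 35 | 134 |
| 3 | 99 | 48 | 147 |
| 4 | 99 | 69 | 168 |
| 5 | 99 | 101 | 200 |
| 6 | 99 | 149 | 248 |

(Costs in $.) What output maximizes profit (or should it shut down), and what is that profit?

Tabulate TR − TC: q=0: -99; q=1: -77; q=2: -50; q=3: -21; q=4: 0; q=5: 10; q=6: 4.
Profit is maximized at q = 5. AVC there is 101/5 = $20.20 ≤ P, so producing beats shutting down (which would give -$99).

q = 5; profit = $10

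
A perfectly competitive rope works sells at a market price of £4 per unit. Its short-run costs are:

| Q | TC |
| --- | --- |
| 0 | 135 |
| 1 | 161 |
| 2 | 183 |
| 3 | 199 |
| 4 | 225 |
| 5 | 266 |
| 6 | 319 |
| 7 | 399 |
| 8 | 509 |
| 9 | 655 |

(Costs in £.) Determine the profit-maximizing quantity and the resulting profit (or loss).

Q = 0 (shut down); profit = -£135

Compute π = P·Q − TC at each output: Q=0: -135; Q=1: -157; Q=2: -175; Q=3: -187; Q=4: -209; Q=5: -246; Q=6: -295; Q=7: -371; Q=8: -477; Q=9: -619.
Profit is highest at Q = 0. Equivalently, the lowest AVC in the table is 64/3 ≈ £21.33 at Q = 3, and P = £4 falls below it — price never covers variable cost, so the firm shuts down and loses only its fixed cost.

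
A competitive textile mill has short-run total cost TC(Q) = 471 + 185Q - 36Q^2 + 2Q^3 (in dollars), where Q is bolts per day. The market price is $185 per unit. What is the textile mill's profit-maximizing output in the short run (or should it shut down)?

Variable cost is VC = 185Q - 36Q^2 + 2Q^3, so AVC = VC/Q = 185 - 36Q + 2Q^2 and MC = dTC/dQ = 185 - 72Q + 6Q^2.
AVC hits its minimum where MC = AVC, at Q = 9, giving min AVC = 185 - 36·9 + 2·9^2 = $23.
Since P = $185 ≥ min AVC = $23, price covers variable cost and the firm should produce.
Set P = MC: 185 = 185 - 72Q + 6Q^2 → -72Q + 6Q^2 = 0. The roots are Q = 0 and Q = 12; the profit-maximizing output is on the rising part of MC, so Q* = 12.
Check: AVC at Q = 12 is $41 ≤ P, so revenue covers variable cost.
Profit = P·Q − TC = 185·12 − 963 = $1257.

Produce at Q = 12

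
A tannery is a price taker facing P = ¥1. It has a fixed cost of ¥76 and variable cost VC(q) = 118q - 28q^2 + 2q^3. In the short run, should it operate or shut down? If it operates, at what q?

Strip out fixed cost: VC = 118q - 28q^2 + 2q^3. Then AVC = 118 - 28q + 2q^2 and MC = 118 - 56q + 6q^2.
The AVC parabola has its vertex at q = 28/4 = 7, where AVC = 118 - 28·7 + 2·7^2 = ¥20.
With P < min AVC (¥1 < ¥20), every unit sold adds to the loss.
Best response: produce nothing and absorb the ¥76 fixed cost.

Shut down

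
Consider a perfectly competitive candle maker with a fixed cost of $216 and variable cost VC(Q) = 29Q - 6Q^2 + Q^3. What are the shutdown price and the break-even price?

AVC = 29 - 6Q + Q^2; minimized at Q = 3, giving min AVC = $20. That is the shutdown price.
ATC = 216/Q + 29 - 6Q + Q^2. Setting dATC/dQ = −216/Q^2 − 6 + 2Q = 0 gives Q = 6 (since 2·6^3 − 6·6^2 = 216).
min ATC = 216/6 + 29 − 6·6 + 6^2 = $65. That is the break-even price.
Between these two prices the firm operates at a loss; above $65 it earns a profit.

Shutdown price = $20; break-even price = $65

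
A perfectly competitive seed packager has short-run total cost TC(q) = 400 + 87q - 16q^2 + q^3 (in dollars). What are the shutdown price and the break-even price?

Shutdown price = $23; break-even price = $67

Shutdown price = min AVC. AVC = 87 - 16q + q^2, with vertex at q = 8 and minimum $23.
ATC = 400/q + 87 - 16q + q^2. Setting dATC/dq = −400/q^2 − 16 + 2q = 0 gives q = 10 (since 2·10^3 − 16·10^2 = 400).
min ATC = 400/10 + 87 − 16·10 + 10^2 = $67. That is the break-even price.
Between these two prices the firm operates at a loss; above $67 it earns a profit.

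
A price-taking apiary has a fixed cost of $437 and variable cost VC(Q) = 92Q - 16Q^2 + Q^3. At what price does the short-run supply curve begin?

The firm shuts down when price falls below the minimum of average variable cost. AVC = VC/Q = 92 - 16Q + Q^2.
At the minimum of AVC, MC = AVC. MC = 92 - 32Q + 3Q^2; setting MC = AVC gives 2Q^2 - 16Q = 0, so Q = 8. min AVC = 28.
For P < $28 the firm produces nothing.

$28 per unit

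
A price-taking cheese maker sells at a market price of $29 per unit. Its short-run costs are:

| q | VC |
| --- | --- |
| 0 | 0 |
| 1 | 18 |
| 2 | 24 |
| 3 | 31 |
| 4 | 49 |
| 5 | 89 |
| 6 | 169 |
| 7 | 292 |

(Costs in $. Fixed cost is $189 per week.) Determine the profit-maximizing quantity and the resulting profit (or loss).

Tabulate TR − TC: q=0: -189; q=1: -178; q=2: -155; q=3: -133; q=4: -122; q=5: -133; q=6: -184; q=7: -278.
Profit is maximized at q = 4. AVC there is 49/4 = $12.25 ≤ P, so producing beats shutting down (which would give -$189).

q = 4; profit = -$122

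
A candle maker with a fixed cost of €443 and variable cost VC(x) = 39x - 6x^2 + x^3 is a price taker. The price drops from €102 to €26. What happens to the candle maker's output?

MC = 39 - 12x + 3x^2; the shutdown threshold is min AVC = €30 (at x = 3).
At P = €102 ≥ min AVC, set P = MC on the rising branch: x = 7.
At P = €26 < min AVC = €30, price no longer covers variable cost at any output, so the firm shuts down: x = 0.

Output falls from 7 to 0 (the firm shuts down)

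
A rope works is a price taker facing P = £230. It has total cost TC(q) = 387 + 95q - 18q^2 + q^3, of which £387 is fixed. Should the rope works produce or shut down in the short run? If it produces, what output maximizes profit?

Produce at q = 15

Variable cost is VC = 95q - 18q^2 + q^3, so AVC = VC/q = 95 - 18q + q^2 and MC = dTC/dq = 95 - 36q + 3q^2.
AVC hits its minimum where MC = AVC, at q = 9, giving min AVC = 95 - 18·9 + 9^2 = £14.
Because £230 ≥ £14, revenue can cover variable cost; the firm operates.
Solving P = MC: -135 - 36q + 3q^2 = 0 ⇒ q = -3 or 15. On the upward-sloping branch, q* = 15.
Check: AVC at q = 15 is £50 ≤ P, so revenue covers variable cost.
Profit = P·q − TC = 230·15 − 1137 = £2313.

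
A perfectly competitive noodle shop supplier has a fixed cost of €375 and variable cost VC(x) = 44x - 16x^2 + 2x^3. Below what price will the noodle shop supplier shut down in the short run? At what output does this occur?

The shutdown price is the minimum of AVC. VC = 44x - 16x^2 + 2x^3, so AVC = 44 - 16x + 2x^2.
At the minimum of AVC, MC = AVC. MC = 44 - 32x + 6x^2; setting MC = AVC gives 4x^2 - 16x = 0, so x = 4. min AVC = 12.
For P < €12 the firm produces nothing.

€12 per unit, at x = 4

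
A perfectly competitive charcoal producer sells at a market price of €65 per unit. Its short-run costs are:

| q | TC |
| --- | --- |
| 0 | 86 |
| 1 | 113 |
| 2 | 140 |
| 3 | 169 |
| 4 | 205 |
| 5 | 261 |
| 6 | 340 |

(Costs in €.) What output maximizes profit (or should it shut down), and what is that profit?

q = 5; profit = €64

Profit at each row (π = 65q − TC): q=0: -86; q=1: -48; q=2: -10; q=3: 26; q=4: 55; q=5: 64; q=6: 50.
Profit is maximized at q = 5. AVC there is 175/5 = €35 ≤ P, so producing beats shutting down (which would give -€86).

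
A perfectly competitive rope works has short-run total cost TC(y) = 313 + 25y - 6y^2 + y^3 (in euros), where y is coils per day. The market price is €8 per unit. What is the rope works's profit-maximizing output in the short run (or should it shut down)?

Variable cost is VC = 25y - 6y^2 + y^3, so AVC = VC/y = 25 - 6y + y^2 and MC = dTC/dy = 25 - 12y + 3y^2.
AVC is minimized where dAVC/dy = -6 + 2y = 0, at y = 3; min AVC = 25 - 6·3 + 3^2 = €16.
P = €8 lies below min AVC = €16; no output level covers variable cost.
Shutting down limits the loss to fixed cost, €313.

Shut down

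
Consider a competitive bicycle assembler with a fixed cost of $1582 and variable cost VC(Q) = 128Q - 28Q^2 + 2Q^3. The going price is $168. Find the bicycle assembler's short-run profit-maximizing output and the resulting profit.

Profit = -$382 at Q = 10

AVC = 128 - 28Q + 2Q^2; min AVC = $30 at Q = 7. Since P = $168 ≥ min AVC, the firm produces.
MC = 128 - 56Q + 6Q^2. Setting P = MC and taking the root on the rising branch gives Q* = 10.
TR = 168·10 = 1680. TC = 1582 + 480 = 2062. Profit = 1680 − 2062 = -$382.
Shutting down would mean losing the fixed cost of $1582, so operating at a loss of $382 is better by $1200.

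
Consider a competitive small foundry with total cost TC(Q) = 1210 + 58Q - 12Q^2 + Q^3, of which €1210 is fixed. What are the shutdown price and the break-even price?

Shutdown price = €22; break-even price = €157

Shutdown price = min AVC. AVC = 58 - 12Q + Q^2, with vertex at Q = 6 and minimum €22.
ATC = 1210/Q + 58 - 12Q + Q^2. Setting dATC/dQ = −1210/Q^2 − 12 + 2Q = 0 gives Q = 11 (since 2·11^3 − 12·11^2 = 1210).
min ATC = 1210/11 + 58 − 12·11 + 11^2 = €157. That is the break-even price.
Between these two prices the firm operates at a loss; above €157 it earns a profit.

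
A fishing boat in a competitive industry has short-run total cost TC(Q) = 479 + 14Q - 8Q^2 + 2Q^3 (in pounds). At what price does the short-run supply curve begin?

The firm shuts down when price falls below the minimum of average variable cost. AVC = VC/Q = 14 - 8Q + 2Q^2.
At the minimum of AVC, MC = AVC. MC = 14 - 16Q + 6Q^2; setting MC = AVC gives 4Q^2 - 8Q = 0, so Q = 2. min AVC = 6.
The firm shuts down for any P below £6.

£6 per unit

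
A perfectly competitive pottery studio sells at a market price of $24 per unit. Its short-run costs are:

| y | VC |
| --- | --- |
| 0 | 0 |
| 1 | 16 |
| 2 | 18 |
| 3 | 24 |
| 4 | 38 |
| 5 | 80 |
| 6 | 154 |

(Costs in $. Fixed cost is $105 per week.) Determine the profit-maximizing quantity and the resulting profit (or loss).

y = 4; profit = -$47

Compute π = P·y − TC at each output: y=0: -105; y=1: -97; y=2: -75; y=3: -57; y=4: -47; y=5: -65; y=6: -115.
Profit is maximized at y = 4. AVC there is 38/4 = $9.50 ≤ P, so producing beats shutting down (which would give -$105).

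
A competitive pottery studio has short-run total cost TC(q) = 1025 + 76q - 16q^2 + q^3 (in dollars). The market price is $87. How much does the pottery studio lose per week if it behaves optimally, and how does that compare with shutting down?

Profit = -$299 at q = 11

AVC = 76 - 16q + q^2 has its minimum $12 at q = 8; price $87 clears that bar, so the firm operates.
With MC = 76 - 32q + 3q^2, P = MC on the upward-sloping part at q* = 11.
TR = 87·11 = 957. TC = 1025 + 231 = 1256. Profit = 957 − 1256 = -$299.
By producing, the firm covers all variable cost plus $726 of fixed cost; shutting down would lose the full $1025.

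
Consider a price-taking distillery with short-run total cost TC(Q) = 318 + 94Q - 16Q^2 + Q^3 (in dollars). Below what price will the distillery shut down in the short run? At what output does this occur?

$30 per unit, at Q = 8

Short-run supply begins at min AVC. From VC = 94Q - 16Q^2 + Q^3, AVC = 94 - 16Q + Q^2.
At the minimum of AVC, MC = AVC. MC = 94 - 32Q + 3Q^2; setting MC = AVC gives 2Q^2 - 16Q = 0, so Q = 8. min AVC = 30.
So the shutdown price is $30.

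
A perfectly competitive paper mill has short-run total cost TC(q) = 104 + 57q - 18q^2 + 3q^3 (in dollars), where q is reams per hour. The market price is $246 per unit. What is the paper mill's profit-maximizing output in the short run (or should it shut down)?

Produce at q = 7

Variable cost is VC = 57q - 18q^2 + 3q^3, so AVC = VC/q = 57 - 18q + 3q^2 and MC = dTC/dq = 57 - 36q + 9q^2.
AVC hits its minimum where MC = AVC, at q = 3, giving min AVC = 57 - 18·3 + 3·3^2 = $30.
Since P = $246 ≥ min AVC = $30, price covers variable cost and the firm should produce.
Set P = MC: 246 = 57 - 36q + 9q^2 → -189 - 36q + 9q^2 = 0. The roots are q = -3 and q = 7; the profit-maximizing output is on the rising part of MC, so q* = 7.
Check: AVC at q = 7 is $78 ≤ P, so revenue covers variable cost.
Profit = P·q − TC = 246·7 − 650 = $1072.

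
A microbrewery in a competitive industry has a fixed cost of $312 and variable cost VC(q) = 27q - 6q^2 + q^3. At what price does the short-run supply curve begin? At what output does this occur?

The firm shuts down when price falls below the minimum of average variable cost. AVC = VC/q = 27 - 6q + q^2.
dAVC/dq = -6 + 2q = 0 gives q = 3. min AVC = 27 - 6·3 + 3^2 = 18.
So the shutdown price is $18.

$18 per unit, at q = 3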